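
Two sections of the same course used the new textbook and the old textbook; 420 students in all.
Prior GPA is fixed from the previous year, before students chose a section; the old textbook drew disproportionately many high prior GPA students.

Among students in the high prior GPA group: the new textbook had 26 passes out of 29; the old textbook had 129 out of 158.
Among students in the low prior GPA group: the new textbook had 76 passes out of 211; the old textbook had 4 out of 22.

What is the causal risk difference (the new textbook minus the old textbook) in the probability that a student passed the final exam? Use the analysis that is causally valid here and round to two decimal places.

Within every prior GPA band level the new textbook has the higher rate, yet pooled the old textbook does — Simpson's reversal.
The imbalance in prior GPA band arose from how students were allocated, not from anything the teaching method did; and prior GPA band independently affects the outcome. The pooled gap is confounded — condition on prior GPA band.
Adjusting over the population distribution of prior GPA band: 0.445·(0.897−0.816) + 0.555·(0.360−0.182) = +0.135.

+0.13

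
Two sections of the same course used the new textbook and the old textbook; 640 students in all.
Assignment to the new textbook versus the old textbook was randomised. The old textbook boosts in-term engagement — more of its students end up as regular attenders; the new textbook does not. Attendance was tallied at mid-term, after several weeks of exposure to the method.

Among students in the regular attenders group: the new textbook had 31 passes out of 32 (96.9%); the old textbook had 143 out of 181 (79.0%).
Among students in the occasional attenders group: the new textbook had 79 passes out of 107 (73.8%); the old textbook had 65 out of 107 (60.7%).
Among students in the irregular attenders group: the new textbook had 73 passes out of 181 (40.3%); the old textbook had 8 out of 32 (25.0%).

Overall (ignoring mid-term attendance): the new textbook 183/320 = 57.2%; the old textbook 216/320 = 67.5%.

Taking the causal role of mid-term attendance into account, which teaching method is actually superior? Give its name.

Mid-term attendance here is a post-treatment variable shaped by the teaching method; conditioning on it would introduce bias rather than remove it. The overall comparison is the causal one.
Pooled: the new textbook 57.2% vs the old textbook 67.5%; the old textbook is higher overall.

the old textbook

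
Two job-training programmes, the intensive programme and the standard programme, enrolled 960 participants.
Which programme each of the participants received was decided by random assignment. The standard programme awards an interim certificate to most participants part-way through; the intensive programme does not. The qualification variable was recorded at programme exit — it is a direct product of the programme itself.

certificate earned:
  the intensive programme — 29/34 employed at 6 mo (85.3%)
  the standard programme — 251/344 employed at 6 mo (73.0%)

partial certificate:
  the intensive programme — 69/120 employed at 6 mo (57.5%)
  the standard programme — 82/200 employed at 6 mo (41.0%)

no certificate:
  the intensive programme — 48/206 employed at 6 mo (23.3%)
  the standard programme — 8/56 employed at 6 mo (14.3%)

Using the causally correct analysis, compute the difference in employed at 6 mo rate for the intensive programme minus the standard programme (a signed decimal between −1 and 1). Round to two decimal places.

the intensive programme is higher inside every qualification attained during the programme stratum but the standard programme is higher in aggregate. Whether to stratify depends on how qualification attained during the programme relates to the programme.
Qualification attained during the programme is recorded after the programme and is itself shifted by it — it sits on the causal path from programme to outcome. Conditioning on a mediator would strip out part of the effect we want; the pooled comparison gives the total causal effect.
The causal difference is the pooled difference: 0.406 − 0.568 = -0.163.

-0.16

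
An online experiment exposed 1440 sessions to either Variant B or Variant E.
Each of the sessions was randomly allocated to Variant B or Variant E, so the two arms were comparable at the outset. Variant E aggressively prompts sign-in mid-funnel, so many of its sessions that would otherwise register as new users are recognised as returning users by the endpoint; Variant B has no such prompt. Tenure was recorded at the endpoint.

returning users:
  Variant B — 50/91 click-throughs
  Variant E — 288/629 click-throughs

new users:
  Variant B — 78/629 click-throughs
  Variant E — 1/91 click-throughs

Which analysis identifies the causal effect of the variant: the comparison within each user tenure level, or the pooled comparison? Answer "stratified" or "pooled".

pooled

Variant B is higher inside every user tenure stratum but Variant E is higher in aggregate. Whether to stratify depends on how user tenure relates to the variant.
Because the variant influences user tenure, user tenure is a post-treatment mediator, not a confounder. Stratifying on it would bias the estimate; the causal effect is the crude pooled difference.
Pooled: Variant B 17.8% vs Variant E 40.1%; Variant E is higher overall.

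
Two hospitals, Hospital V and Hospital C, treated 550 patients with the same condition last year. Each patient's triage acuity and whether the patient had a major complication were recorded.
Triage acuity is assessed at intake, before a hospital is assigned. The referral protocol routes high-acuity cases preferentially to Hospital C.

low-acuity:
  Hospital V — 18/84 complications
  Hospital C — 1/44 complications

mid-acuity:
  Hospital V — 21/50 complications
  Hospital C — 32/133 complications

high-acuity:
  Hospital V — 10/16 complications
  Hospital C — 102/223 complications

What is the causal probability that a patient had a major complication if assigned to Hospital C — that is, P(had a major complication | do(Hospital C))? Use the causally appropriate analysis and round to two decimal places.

Nothing the hospital does changes triage acuity; the imbalance is an allocation artefact. With triage acuity also predicting the outcome, the pooled figure is confounded, and the within-stratum comparison is the causal one.
Standardising Hospital C to the population triage acuity mix: 0.233·1/44 + 0.333·32/133 + 0.435·102/223 = 0.284.

0.28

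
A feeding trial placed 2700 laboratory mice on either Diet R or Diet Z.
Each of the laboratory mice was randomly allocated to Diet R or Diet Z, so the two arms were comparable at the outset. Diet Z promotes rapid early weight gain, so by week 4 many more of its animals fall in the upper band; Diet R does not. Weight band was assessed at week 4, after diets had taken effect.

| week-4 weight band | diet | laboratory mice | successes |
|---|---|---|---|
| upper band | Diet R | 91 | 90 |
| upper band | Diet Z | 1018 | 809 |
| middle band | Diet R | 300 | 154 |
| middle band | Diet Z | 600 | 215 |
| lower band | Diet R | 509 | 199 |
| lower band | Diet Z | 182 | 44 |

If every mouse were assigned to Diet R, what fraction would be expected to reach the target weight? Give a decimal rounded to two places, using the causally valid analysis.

0.49

Stratifying would compare diets among laboratory mice the diets themselves sorted into week-4 weight band groups — a form of selection on an intermediate. The unconditioned pooled rates give the total causal effect.
So P(outcome | do(Diet R)) is just the pooled rate for Diet R: 443/900 = 0.492.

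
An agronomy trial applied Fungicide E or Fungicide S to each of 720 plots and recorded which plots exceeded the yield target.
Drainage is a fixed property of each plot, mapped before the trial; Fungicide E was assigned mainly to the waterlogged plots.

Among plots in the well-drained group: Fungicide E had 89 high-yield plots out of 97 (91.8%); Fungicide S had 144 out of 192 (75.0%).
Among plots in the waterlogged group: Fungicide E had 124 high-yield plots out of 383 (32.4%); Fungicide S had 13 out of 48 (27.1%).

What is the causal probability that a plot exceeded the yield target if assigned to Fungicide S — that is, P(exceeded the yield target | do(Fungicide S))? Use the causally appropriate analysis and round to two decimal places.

The field drainage-specific comparison favours Fungicide E throughout, but the pooled figures favour Fungicide S. The question is whether to condition on field drainage.
Here field drainage is a common cause — it drives both which fungicide a case falls under and the outcome. The crude comparison mixes populations; the stratum-specific rates are the causally relevant ones.
Standardising Fungicide S to the population field drainage mix: 0.401·144/192 + 0.599·13/48 = 0.463.

0.46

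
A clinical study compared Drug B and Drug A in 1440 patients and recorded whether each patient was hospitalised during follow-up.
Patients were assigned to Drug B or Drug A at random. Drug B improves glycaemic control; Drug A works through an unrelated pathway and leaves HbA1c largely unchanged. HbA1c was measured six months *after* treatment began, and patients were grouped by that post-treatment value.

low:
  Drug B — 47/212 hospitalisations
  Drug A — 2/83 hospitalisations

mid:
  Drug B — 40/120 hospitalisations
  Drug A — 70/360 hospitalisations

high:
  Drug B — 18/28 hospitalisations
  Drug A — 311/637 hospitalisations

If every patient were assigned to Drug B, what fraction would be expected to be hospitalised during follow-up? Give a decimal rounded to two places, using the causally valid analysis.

0.29

Because the drug influences HbA1c, HbA1c is a post-treatment mediator, not a confounder. Stratifying on it would bias the estimate; the causal effect is the crude pooled difference.
So P(outcome | do(Drug B)) is just the pooled rate for Drug B: 105/360 = 0.292.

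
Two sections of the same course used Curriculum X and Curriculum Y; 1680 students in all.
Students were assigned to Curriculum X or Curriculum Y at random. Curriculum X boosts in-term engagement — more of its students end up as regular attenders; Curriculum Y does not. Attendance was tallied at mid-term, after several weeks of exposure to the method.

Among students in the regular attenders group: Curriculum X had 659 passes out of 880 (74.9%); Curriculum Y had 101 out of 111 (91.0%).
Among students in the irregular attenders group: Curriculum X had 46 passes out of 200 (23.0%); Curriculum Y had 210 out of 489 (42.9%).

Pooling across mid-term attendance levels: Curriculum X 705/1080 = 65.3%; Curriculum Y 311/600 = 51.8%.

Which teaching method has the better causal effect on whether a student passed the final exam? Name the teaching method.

Curriculum X

The mid-term attendance-specific comparison favours Curriculum Y throughout, but the pooled figures favour Curriculum X. The question is whether to condition on mid-term attendance.
Mid-term attendance is recorded after the teaching method and is itself shifted by it — it sits on the causal path from teaching method to outcome. Conditioning on a mediator would strip out part of the effect we want; the pooled comparison gives the total causal effect.
Pooled: Curriculum X 65.3% vs Curriculum Y 51.8%; Curriculum X is higher overall.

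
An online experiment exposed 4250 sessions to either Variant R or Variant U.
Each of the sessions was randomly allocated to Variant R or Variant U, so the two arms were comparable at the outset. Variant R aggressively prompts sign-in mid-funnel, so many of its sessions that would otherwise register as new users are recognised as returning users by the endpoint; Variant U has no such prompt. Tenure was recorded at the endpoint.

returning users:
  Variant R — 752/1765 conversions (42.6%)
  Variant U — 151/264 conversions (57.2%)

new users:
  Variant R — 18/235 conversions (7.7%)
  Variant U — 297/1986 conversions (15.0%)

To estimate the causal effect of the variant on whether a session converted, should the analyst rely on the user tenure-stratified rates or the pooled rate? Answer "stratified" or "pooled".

pooled

The stratified and pooled comparisons disagree (Variant U wins within each user tenure; Variant R wins overall), so the answer turns on the causal role of user tenure.
The distribution of user tenure is itself part of what the variant does — it is an intermediate outcome. Holding it fixed would remove that part of the effect; the total effect is the pooled difference.
Pooled: Variant R 38.5% vs Variant U 19.9%; Variant R is higher overall.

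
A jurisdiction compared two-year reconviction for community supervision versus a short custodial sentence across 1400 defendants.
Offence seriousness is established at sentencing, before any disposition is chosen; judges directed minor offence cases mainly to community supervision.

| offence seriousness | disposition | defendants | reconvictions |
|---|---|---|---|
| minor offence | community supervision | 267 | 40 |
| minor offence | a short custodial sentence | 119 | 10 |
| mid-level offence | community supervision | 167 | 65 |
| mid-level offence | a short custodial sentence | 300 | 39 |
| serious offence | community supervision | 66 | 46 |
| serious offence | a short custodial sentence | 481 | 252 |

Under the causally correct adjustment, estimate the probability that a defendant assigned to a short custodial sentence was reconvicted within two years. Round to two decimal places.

The offence seriousness-specific comparison favours a short custodial sentence throughout, but the pooled figures favour community supervision. The question is whether to condition on offence seriousness.
Offence seriousness is set before the disposition has any effect — it is not caused by the disposition — and it independently drives the outcome. That makes it a confounder, so the causal comparison is within offence seriousness levels.
Standardising a short custodial sentence to the population offence seriousness mix: 0.276·10/119 + 0.334·39/300 + 0.391·252/481 = 0.271.

0.27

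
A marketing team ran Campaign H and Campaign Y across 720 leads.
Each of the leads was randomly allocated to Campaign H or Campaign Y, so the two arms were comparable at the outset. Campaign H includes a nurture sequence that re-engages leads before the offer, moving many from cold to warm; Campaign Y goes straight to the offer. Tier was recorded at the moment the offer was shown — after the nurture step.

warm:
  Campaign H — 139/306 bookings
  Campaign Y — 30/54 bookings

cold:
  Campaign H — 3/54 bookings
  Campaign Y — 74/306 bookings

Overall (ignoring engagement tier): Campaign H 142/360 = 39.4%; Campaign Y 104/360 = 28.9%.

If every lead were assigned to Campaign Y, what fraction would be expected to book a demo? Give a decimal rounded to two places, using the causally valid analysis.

0.29

The engagement tier-specific comparison favours Campaign Y throughout, but the pooled figures favour Campaign H. The question is whether to condition on engagement tier.
Stratifying would compare campaigns among leads the campaigns themselves sorted into engagement tier groups — a form of selection on an intermediate. The unconditioned pooled rates give the total causal effect.
So P(outcome | do(Campaign Y)) is just the pooled rate for Campaign Y: 104/360 = 0.289.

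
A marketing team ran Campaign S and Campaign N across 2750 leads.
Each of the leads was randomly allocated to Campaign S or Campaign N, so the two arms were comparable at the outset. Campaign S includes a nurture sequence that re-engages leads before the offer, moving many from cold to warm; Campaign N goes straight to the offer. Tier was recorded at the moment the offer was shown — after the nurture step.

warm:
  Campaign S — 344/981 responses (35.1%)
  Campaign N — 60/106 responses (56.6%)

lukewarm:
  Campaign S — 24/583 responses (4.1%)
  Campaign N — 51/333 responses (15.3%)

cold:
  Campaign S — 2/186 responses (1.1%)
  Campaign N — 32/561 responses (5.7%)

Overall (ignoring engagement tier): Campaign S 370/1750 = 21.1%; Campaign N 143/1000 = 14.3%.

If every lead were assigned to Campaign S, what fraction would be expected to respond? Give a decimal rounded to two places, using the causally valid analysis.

0.21

Engagement tier lies on the pathway campaign → engagement tier → outcome, so adjusting for it blocks the indirect effect. For the total causal effect of campaign, use the unadjusted pooled rates.
So P(outcome | do(Campaign S)) is just the pooled rate for Campaign S: 370/1750 = 0.211.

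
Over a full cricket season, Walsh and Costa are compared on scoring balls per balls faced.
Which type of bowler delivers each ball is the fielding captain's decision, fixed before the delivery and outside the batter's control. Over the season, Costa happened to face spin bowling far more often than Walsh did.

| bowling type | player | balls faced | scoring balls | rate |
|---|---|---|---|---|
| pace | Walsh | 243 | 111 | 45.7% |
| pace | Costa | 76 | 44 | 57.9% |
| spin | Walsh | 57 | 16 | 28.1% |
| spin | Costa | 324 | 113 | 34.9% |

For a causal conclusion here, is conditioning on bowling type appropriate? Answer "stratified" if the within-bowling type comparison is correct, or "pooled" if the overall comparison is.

stratified

Bowling type satisfies the back-door criterion: it is not a descendant of the player, and it blocks the spurious path from player to outcome. Adjusting for it (i.e., using the within-bowling type rates) gives the causal effect.
Within each level — pace: 45.7% vs 57.9%; spin: 28.1% vs 34.9% — Costa is higher every time.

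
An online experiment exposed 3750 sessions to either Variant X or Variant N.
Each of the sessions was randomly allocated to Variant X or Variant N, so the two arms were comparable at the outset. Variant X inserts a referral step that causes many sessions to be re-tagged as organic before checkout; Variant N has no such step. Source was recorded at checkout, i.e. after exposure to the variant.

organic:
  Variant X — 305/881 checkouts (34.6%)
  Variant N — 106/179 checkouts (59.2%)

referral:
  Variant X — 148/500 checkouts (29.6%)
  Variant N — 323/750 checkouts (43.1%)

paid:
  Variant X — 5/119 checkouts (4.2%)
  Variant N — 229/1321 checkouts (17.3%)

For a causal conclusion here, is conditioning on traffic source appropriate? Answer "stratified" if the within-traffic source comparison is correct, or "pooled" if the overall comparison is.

The traffic source-specific comparison favours Variant N throughout, but the pooled figures favour Variant X. The question is whether to condition on traffic source.
Traffic source is downstream of the variant. One should not condition on a consequence of treatment, so the overall rates are the right comparison.
Pooled: Variant X 30.5% vs Variant N 29.2%; Variant X is higher overall.

pooled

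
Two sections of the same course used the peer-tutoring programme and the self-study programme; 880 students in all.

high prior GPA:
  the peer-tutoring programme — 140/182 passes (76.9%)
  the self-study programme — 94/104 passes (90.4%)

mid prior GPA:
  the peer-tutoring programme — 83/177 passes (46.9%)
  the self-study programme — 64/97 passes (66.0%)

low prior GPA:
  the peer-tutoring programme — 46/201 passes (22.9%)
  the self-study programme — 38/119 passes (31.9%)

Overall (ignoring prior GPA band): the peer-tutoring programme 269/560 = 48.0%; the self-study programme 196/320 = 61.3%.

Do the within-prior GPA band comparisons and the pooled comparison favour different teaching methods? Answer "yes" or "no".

no

Within each prior GPA band level (high prior GPA 76.9% vs 90.4%; mid prior GPA 46.9% vs 66.0%; low prior GPA 22.9% vs 31.9%), the self-study programme has the higher rate every time. Pooled: 48.0% vs 61.3% — the self-study programme has the higher rate overall. They agree.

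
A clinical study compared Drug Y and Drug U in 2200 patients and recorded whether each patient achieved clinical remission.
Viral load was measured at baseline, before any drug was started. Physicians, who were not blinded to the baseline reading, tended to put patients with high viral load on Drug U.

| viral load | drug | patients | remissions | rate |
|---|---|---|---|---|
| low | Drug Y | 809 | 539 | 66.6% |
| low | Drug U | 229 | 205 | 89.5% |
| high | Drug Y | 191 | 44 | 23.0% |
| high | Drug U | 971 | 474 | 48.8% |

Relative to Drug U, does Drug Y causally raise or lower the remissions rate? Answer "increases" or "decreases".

Viral load satisfies the back-door criterion: it is not a descendant of the drug, and it blocks the spurious path from drug to outcome. Adjusting for it (i.e., using the within-viral load rates) gives the causal effect.
Within each level — low: 66.6% vs 89.5%; high: 23.0% vs 48.8% — Drug U is higher every time.

decreases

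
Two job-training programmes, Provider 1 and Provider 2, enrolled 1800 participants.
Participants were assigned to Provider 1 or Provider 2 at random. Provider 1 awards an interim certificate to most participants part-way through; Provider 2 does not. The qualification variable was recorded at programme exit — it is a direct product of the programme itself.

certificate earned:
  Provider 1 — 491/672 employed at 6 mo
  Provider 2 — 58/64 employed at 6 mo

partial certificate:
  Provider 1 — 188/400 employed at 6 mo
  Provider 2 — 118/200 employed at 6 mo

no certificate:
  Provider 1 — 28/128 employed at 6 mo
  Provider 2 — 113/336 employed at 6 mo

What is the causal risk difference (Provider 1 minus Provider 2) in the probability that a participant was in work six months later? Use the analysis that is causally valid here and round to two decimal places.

Qualification attained during the programme lies on the pathway programme → qualification attained during the programme → outcome, so adjusting for it blocks the indirect effect. For the total causal effect of programme, use the unadjusted pooled rates.
The causal difference is the pooled difference: 0.589 − 0.482 = +0.107.

+0.11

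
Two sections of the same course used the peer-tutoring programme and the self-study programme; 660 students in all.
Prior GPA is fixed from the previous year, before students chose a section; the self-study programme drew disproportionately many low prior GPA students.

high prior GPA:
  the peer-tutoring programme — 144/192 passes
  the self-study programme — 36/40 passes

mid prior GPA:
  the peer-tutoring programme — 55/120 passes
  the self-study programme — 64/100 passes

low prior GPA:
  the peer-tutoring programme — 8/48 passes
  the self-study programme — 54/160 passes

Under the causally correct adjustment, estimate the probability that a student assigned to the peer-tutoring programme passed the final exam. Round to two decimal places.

Prior GPA band differs across teaching methods for reasons unrelated to any effect of the teaching method itself, and it separately predicts the outcome — a classic confounder. We must compare within prior GPA band levels.
Standardising the peer-tutoring programme to the population prior GPA band mix: 0.352·144/192 + 0.333·55/120 + 0.315·8/48 = 0.469.

0.47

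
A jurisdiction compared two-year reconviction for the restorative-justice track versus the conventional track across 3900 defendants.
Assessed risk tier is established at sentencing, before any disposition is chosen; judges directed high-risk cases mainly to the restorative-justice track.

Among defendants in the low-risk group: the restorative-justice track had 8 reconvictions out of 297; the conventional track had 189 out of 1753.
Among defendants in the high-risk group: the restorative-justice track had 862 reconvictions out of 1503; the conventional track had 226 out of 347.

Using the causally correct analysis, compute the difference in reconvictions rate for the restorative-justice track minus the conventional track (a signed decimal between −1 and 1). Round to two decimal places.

Here assessed risk tier is a common cause — it drives both which disposition a case falls under and the outcome. The crude comparison mixes populations; the stratum-specific rates are the causally relevant ones.
Adjusting over the population distribution of assessed risk tier: 0.526·(0.027−0.108) + 0.474·(0.574−0.651) = -0.079.

-0.08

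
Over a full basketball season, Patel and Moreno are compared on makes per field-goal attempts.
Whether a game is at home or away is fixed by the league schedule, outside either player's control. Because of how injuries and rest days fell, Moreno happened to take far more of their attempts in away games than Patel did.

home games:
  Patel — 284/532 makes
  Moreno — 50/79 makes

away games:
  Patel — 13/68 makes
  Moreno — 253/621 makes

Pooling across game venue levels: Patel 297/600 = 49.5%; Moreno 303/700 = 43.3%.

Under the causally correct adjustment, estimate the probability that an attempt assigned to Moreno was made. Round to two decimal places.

0.51

Game venue satisfies the back-door criterion: it is not a descendant of the player, and it blocks the spurious path from player to outcome. Adjusting for it (i.e., using the within-game venue rates) gives the causal effect.
Standardising Moreno to the population game venue mix: 0.470·50/79 + 0.530·253/621 = 0.513.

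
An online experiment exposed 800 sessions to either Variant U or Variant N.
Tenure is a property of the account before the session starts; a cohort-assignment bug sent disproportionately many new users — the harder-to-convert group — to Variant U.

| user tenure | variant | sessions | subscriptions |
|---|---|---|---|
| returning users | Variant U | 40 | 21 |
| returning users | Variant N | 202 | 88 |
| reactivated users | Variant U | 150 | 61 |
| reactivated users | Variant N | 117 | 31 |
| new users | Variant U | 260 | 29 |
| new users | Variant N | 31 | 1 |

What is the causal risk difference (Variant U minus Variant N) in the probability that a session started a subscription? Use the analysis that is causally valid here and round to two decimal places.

+0.10

Since user tenure is a pre-existing factor (not a product of the variant) and it affects the outcome on its own, it is a confounder. The stratified rates, not the pooled rate, identify the causal effect.
Adjusting over the population distribution of user tenure: 0.302·(0.525−0.436) + 0.334·(0.407−0.265) + 0.364·(0.112−0.032) = +0.103.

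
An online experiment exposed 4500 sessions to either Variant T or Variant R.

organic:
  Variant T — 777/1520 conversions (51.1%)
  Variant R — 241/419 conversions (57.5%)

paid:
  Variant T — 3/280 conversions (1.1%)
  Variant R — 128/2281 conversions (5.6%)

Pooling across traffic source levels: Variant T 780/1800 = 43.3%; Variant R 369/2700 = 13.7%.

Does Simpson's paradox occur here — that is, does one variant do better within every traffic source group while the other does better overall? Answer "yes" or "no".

Within each traffic source level (organic 51.1% vs 57.5%; paid 1.1% vs 5.6%), Variant R has the higher rate every time. Pooled: 43.3% vs 13.7% — Variant T has the higher rate overall. The two comparisons disagree.

yes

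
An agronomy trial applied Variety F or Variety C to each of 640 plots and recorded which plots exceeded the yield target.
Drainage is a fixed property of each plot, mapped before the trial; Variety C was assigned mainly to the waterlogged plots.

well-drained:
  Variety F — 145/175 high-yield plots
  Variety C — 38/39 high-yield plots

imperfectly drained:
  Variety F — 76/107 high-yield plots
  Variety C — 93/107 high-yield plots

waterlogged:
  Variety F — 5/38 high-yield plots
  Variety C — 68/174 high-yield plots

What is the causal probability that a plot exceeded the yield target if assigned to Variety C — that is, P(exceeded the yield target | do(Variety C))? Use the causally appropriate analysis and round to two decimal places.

Variety C is higher inside every field drainage stratum but Variety F is higher in aggregate. Whether to stratify depends on how field drainage relates to the variety.
Field drainage satisfies the back-door criterion: it is not a descendant of the variety, and it blocks the spurious path from variety to outcome. Adjusting for it (i.e., using the within-field drainage rates) gives the causal effect.
Standardising Variety C to the population field drainage mix: 0.334·38/39 + 0.334·93/107 + 0.331·68/174 = 0.746.

0.75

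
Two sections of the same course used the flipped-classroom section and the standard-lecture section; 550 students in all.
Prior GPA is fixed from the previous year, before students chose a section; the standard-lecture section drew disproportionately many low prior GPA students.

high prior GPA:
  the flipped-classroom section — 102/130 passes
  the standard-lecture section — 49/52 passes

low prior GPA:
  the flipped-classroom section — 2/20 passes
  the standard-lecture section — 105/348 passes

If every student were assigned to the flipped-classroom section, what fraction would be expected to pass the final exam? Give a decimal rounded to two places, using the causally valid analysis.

0.33

Within every prior GPA band level the standard-lecture section has the higher rate, yet pooled the flipped-classroom section does — Simpson's reversal.
Prior GPA band is set before the teaching method has any effect — it is not caused by the teaching method — and it independently drives the outcome. That makes it a confounder, so the causal comparison is within prior GPA band levels.
Standardising the flipped-classroom section to the population prior GPA band mix: 0.331·102/130 + 0.669·2/20 = 0.327.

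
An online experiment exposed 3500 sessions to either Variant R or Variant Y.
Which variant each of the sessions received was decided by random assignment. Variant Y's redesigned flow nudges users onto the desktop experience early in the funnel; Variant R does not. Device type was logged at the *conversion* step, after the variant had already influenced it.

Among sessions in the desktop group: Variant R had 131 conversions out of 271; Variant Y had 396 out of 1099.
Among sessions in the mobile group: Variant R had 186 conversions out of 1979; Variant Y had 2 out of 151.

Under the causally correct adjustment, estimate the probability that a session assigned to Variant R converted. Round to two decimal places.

The device type-specific comparison favours Variant R throughout, but the pooled figures favour Variant Y. The question is whether to condition on device type.
Device type is downstream of the variant. One should not condition on a consequence of treatment, so the overall rates are the right comparison.
So P(outcome | do(Variant R)) is just the pooled rate for Variant R: 317/2250 = 0.141.

0.14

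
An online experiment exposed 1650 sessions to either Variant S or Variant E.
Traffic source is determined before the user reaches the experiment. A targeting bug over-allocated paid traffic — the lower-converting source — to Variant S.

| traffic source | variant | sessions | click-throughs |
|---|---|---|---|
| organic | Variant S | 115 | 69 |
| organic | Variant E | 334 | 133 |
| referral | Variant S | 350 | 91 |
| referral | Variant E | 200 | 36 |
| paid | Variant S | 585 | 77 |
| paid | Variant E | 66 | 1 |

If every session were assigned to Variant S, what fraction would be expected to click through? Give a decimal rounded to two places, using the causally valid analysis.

Traffic source differs across variants for reasons unrelated to any effect of the variant itself, and it separately predicts the outcome — a classic confounder. We must compare within traffic source levels.
Standardising Variant S to the population traffic source mix: 0.272·69/115 + 0.333·91/350 + 0.395·77/585 = 0.302.

0.30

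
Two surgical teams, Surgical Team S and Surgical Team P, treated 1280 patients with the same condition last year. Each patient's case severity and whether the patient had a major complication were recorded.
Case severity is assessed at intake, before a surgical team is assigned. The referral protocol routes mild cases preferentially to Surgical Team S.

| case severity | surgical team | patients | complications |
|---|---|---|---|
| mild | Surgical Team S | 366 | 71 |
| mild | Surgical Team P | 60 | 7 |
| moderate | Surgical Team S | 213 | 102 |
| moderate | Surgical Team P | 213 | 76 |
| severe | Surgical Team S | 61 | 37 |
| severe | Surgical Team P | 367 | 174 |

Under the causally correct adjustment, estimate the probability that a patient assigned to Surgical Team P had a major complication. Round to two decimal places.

0.32

Since case severity is a pre-existing factor (not a product of the surgical team) and it affects the outcome on its own, it is a confounder. The stratified rates, not the pooled rate, identify the causal effect.
Standardising Surgical Team P to the population case severity mix: 0.333·7/60 + 0.333·76/213 + 0.334·174/367 = 0.316.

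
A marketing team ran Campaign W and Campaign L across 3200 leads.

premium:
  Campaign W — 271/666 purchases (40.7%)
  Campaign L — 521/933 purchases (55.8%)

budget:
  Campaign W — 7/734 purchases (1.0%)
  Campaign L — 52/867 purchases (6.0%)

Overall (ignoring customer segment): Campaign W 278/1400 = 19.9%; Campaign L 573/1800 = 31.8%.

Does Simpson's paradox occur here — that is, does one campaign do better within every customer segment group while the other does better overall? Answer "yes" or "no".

no

Within each customer segment level (premium 40.7% vs 55.8%; budget 1.0% vs 6.0%), Campaign L has the higher rate every time. Pooled: 19.9% vs 31.8% — Campaign L has the higher rate overall. They agree.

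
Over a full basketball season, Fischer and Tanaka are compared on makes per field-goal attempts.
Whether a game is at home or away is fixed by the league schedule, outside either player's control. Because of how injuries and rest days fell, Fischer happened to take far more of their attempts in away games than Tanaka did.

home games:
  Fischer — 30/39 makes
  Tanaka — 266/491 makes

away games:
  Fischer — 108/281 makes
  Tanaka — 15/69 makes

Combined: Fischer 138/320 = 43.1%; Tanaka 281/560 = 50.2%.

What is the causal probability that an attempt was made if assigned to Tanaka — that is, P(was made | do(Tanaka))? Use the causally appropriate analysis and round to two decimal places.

0.41

Fischer is higher inside every game venue stratum but Tanaka is higher in aggregate. Whether to stratify depends on how game venue relates to the player.
The imbalance in game venue arose from how field-goal attempts were allocated, not from anything the player did; and game venue independently affects the outcome. The pooled gap is confounded — condition on game venue.
Standardising Tanaka to the population game venue mix: 0.602·266/491 + 0.398·15/69 = 0.413.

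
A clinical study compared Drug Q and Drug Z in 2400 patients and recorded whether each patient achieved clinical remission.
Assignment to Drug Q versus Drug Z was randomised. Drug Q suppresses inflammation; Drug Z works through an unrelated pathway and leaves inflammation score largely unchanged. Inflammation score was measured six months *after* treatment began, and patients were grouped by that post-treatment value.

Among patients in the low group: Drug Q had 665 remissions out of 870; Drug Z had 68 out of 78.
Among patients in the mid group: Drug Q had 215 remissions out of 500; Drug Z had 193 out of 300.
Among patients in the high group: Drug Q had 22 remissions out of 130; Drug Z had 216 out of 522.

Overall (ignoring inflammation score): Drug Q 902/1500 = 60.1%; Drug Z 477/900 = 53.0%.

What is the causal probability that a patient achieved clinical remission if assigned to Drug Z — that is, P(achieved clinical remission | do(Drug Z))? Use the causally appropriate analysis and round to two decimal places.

0.53

The stratified and pooled comparisons disagree (Drug Z wins within each inflammation score; Drug Q wins overall), so the answer turns on the causal role of inflammation score.
Stratifying would compare drugs among patients the drugs themselves sorted into inflammation score groups — a form of selection on an intermediate. The unconditioned pooled rates give the total causal effect.
So P(outcome | do(Drug Z)) is just the pooled rate for Drug Z: 477/900 = 0.530.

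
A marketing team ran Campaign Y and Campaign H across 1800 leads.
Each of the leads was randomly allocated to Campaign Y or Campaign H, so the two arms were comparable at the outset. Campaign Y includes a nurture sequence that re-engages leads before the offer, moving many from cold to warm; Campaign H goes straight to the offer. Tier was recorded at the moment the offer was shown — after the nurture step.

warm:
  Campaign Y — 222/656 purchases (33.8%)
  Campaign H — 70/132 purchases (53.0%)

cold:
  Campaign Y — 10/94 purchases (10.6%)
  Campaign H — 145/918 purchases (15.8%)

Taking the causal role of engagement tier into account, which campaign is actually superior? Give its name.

The stratified and pooled comparisons disagree (Campaign H wins within each engagement tier; Campaign Y wins overall), so the answer turns on the causal role of engagement tier.
Engagement tier here is a post-treatment variable shaped by the campaign; conditioning on it would introduce bias rather than remove it. The overall comparison is the causal one.
Pooled: Campaign Y 30.9% vs Campaign H 20.5%; Campaign Y is higher overall.

Campaign Y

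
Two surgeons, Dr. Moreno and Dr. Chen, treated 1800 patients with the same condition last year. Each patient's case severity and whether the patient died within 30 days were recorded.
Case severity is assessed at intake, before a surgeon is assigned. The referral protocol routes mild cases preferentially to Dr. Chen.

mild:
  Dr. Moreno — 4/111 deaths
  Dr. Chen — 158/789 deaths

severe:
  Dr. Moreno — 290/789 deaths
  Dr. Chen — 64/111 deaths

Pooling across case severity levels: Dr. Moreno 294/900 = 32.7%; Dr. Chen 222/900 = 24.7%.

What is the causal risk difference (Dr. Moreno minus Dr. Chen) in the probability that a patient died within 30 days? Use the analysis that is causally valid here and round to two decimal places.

-0.19

Within every case severity level Dr. Moreno has the lower rate, yet pooled Dr. Chen does — Simpson's reversal.
Case severity satisfies the back-door criterion: it is not a descendant of the surgeon, and it blocks the spurious path from surgeon to outcome. Adjusting for it (i.e., using the within-case severity rates) gives the causal effect.
Adjusting over the population distribution of case severity: 0.500·(0.036−0.200) + 0.500·(0.368−0.577) = -0.187.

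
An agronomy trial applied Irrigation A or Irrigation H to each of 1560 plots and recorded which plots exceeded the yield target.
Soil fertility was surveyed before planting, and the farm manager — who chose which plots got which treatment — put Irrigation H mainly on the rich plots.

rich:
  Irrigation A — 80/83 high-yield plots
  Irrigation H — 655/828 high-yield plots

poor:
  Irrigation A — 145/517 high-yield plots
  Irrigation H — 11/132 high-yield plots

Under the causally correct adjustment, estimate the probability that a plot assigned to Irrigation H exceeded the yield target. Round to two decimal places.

Within every soil fertility level Irrigation A has the higher rate, yet pooled Irrigation H does — Simpson's reversal.
The imbalance in soil fertility arose from how plots were allocated, not from anything the irrigation did; and soil fertility independently affects the outcome. The pooled gap is confounded — condition on soil fertility.
Standardising Irrigation H to the population soil fertility mix: 0.584·655/828 + 0.416·11/132 = 0.497.

0.50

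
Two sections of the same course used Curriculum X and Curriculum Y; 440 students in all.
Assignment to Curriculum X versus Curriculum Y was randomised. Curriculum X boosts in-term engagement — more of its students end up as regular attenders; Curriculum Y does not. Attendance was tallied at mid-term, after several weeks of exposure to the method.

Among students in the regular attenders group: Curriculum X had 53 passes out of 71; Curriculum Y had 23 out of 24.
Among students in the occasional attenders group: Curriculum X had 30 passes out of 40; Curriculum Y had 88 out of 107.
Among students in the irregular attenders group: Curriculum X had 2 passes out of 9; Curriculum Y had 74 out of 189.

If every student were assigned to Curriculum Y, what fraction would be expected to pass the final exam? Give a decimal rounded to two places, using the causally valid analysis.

0.58

Mid-term attendance is downstream of the teaching method. One should not condition on a consequence of treatment, so the overall rates are the right comparison.
So P(outcome | do(Curriculum Y)) is just the pooled rate for Curriculum Y: 185/320 = 0.578.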